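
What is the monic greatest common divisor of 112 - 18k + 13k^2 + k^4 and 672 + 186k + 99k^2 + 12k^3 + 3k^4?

14 + 3k + k^2

Euclidean algorithm in ℚ[k]:
  k^4 + 13k^2 - 18k + 112 = (1/3)(3k^4 + 12k^3 + 99k^2 + 186k + 672) + (-4k^3 - 20k^2 - 80k - 112)
  3k^4 + 12k^3 + 99k^2 + 186k + 672 = (-(3/4)k + 3/4)(-4k^3 - 20k^2 - 80k - 112) + (54k^2 + 162k + 756)
  -4k^3 - 20k^2 - 80k - 112 = (-(2/27)k - 4/27)(54k^2 + 162k + 756) + (0)
Last nonzero remainder: 54k^2 + 162k + 756. Dividing through by 54 gives the monic gcd k^2 + 3k + 14.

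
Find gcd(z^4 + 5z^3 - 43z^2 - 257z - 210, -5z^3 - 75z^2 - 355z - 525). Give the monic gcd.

Apply the Euclidean algorithm:
  z^4 + 5z^3 - 43z^2 - 257z - 210 = (-(1/5)z + 2)(-5z^3 - 75z^2 - 355z - 525) + (36z^2 + 348z + 840)
  -5z^3 - 75z^2 - 355z - 525 = (-(5/36)z - 20/27)(36z^2 + 348z + 840) + ((175/9)z + 875/9)
  36z^2 + 348z + 840 = ((324/175)z + 216/25)((175/9)z + 875/9) + (0)
Last nonzero remainder: (175/9)z + 875/9. Dividing through by 175/9 gives the monic gcd z + 5.

z + 5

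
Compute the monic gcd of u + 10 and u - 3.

1

Apply the Euclidean algorithm:
  u + 10 = (u - 3) + (13)
  u - 3 = ((1/13)u - 3/13)(13) + (0)
The last nonzero remainder is the constant 13, so the polynomials are coprime and gcd = 1.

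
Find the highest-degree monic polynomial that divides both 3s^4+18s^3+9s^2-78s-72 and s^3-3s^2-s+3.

By polynomial division,
  3s^4+18s^3+9s^2-78s-72 = (3s+27)(s^3-3s^2-s+3) + (93s^2-60s-153)
  s^3-3s^2-s+3 = ((1/93)s-73/2883)(93s^2-60s-153) + (-(840/961)s-840/961)
  93s^2-60s-153 = (-(29791/280)s+49011/280)(-(840/961)s-840/961) + (0)
Last nonzero remainder: -(840/961)s-840/961. Dividing through by -840/961 gives the monic gcd s+1.

s+1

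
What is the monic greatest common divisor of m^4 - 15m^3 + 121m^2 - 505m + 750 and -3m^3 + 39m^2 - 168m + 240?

m - 5

By polynomial division,
  m^4 - 15m^3 + 121m^2 - 505m + 750 = (-(1/3)m + 2/3)(-3m^3 + 39m^2 - 168m + 240) + (39m^2 - 313m + 590)
  -3m^3 + 39m^2 - 168m + 240 = (-(1/13)m + 194/507)(39m^2 - 313m + 590) + (-(1444/507)m + 7220/507)
  39m^2 - 313m + 590 = (-(19773/1444)m + 29913/722)(-(1444/507)m + 7220/507) + (0)
Last nonzero remainder: -(1444/507)m + 7220/507. Dividing through by -1444/507 gives the monic gcd m - 5.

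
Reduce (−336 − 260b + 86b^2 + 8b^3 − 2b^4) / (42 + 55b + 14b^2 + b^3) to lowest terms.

(−56 + 22b − 2b^2)/(7 + b)

Apply the Euclidean algorithm:
  −2b^4 + 8b^3 + 86b^2 − 260b − 336 = (−2b + 36)(b^3 + 14b^2 + 55b + 42) + (−308b^2 − 2156b − 1848)
  b^3 + 14b^2 + 55b + 42 = (−(1/308)b − 1/44)(−308b^2 − 2156b − 1848) + (0)
Last nonzero remainder: −308b^2 − 2156b − 1848. Dividing through by −308 gives the monic gcd b^2 + 7b + 6.
Cancel b^2 + 7b + 6 from numerator and denominator to get the reduced form.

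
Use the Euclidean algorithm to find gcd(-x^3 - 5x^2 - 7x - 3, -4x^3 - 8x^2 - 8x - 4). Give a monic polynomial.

Apply the Euclidean algorithm:
  -x^3 - 5x^2 - 7x - 3 = (1/4)(-4x^3 - 8x^2 - 8x - 4) + (-3x^2 - 5x - 2)
  -4x^3 - 8x^2 - 8x - 4 = ((4/3)x + 4/9)(-3x^2 - 5x - 2) + (-(28/9)x - 28/9)
  -3x^2 - 5x - 2 = ((27/28)x + 9/14)(-(28/9)x - 28/9) + (0)
Last nonzero remainder: -(28/9)x - 28/9. Dividing through by -28/9 gives the monic gcd x + 1.

x + 1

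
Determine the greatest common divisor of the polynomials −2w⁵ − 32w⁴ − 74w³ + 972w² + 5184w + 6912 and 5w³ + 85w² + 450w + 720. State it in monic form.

w² + 11w + 24

Repeated division with remainder:
  −2w⁵ − 32w⁴ − 74w³ + 972w² + 5184w + 6912 = (−(2/5)w² + (2/5)w + 72/5)(5w³ + 85w² + 450w + 720) + (−144w² − 1584w − 3456)
  5w³ + 85w² + 450w + 720 = (−(5/144)w − 5/24)(−144w² − 1584w − 3456) + (0)
Last nonzero remainder: −144w² − 1584w − 3456. Dividing through by −144 gives the monic gcd w² + 11w + 24.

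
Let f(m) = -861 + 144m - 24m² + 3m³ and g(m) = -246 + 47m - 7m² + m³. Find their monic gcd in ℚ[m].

41 - m + m²

Apply the Euclidean algorithm:
  3m³ - 24m² + 144m - 861 = (3)(m³ - 7m² + 47m - 246) + (-3m² + 3m - 123)
  m³ - 7m² + 47m - 246 = (-(1/3)m + 2)(-3m² + 3m - 123) + (0)
Last nonzero remainder: -3m² + 3m - 123. Dividing through by -3 gives the monic gcd m² - m + 41.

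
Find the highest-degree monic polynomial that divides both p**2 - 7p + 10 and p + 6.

1

Apply the Euclidean algorithm:
  p**2 - 7p + 10 = (p - 13)(p + 6) + (88)
  p + 6 = ((1/88)p + 3/44)(88) + (0)
The last nonzero remainder is the constant 88, so the polynomials are coprime and gcd = 1.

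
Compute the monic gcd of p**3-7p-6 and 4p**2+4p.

p+1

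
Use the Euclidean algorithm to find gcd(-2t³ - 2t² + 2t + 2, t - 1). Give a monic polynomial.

Euclidean algorithm in ℚ[t]:
  -2t³ - 2t² + 2t + 2 = (-2t² - 4t - 2)(t - 1) + (0)
The last nonzero remainder t - 1 is already monic.

t - 1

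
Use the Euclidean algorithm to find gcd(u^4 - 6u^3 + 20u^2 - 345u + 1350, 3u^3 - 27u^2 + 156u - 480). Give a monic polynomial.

u - 5

By polynomial division,
  u^4 - 6u^3 + 20u^2 - 345u + 1350 = ((1/3)u + 1)(3u^3 - 27u^2 + 156u - 480) + (-5u^2 - 341u + 1830)
  3u^3 - 27u^2 + 156u - 480 = (-(3/5)u + 1158/25)(-5u^2 - 341u + 1830) + ((426228/25)u - 426228/5)
  -5u^2 - 341u + 1830 = (-(125/426228)u - 1525/71038)((426228/25)u - 426228/5) + (0)
Last nonzero remainder: (426228/25)u - 426228/5. Dividing through by 426228/25 gives the monic gcd u - 5.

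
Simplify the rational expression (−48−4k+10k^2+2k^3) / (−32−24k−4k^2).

Repeated division with remainder:
  2k^3+10k^2−4k−48 = (−(1/2)k+1/2)(−4k^2−24k−32) + (−8k−32)
  −4k^2−24k−32 = ((1/2)k+1)(−8k−32) + (0)
Last nonzero remainder: −8k−32. Dividing through by −8 gives the monic gcd k+4.
Cancel k+4 from numerator and denominator to get the reduced form.

(6−k−k^2)/(4+2k)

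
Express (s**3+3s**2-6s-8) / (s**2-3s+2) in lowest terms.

(s**2+5s+4)/(s-1)

By polynomial division,
  s**3+3s**2-6s-8 = (s+6)(s**2-3s+2) + (10s-20)
  s**2-3s+2 = ((1/10)s-1/10)(10s-20) + (0)
Last nonzero remainder: 10s-20. Dividing through by 10 gives the monic gcd s-2.
Cancel s-2 from numerator and denominator to get the reduced form.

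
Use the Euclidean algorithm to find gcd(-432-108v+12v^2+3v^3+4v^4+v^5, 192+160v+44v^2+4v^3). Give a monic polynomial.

12+7v+v^2

Apply the Euclidean algorithm:
  v^5+4v^4+3v^3+12v^2-108v-432 = ((1/4)v^2-(7/4)v+10)(4v^3+44v^2+160v+192) + (-196v^2-1372v-2352)
  4v^3+44v^2+160v+192 = (-(1/49)v-4/49)(-196v^2-1372v-2352) + (0)
Last nonzero remainder: -196v^2-1372v-2352. Dividing through by -196 gives the monic gcd v^2+7v+12.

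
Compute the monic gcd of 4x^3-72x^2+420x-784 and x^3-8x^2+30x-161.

x-7

By polynomial division,
  4x^3-72x^2+420x-784 = (4)(x^3-8x^2+30x-161) + (-40x^2+300x-140)
  x^3-8x^2+30x-161 = (-(1/40)x+1/80)(-40x^2+300x-140) + ((91/4)x-637/4)
  -40x^2+300x-140 = (-(160/91)x+80/91)((91/4)x-637/4) + (0)
Last nonzero remainder: (91/4)x-637/4. Dividing through by 91/4 gives the monic gcd x-7.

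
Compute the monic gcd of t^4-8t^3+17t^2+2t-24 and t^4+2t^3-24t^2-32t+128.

t^2-6t+8

Repeated division with remainder:
  t^4-8t^3+17t^2+2t-24 = (t^4+2t^3-24t^2-32t+128) + (-10t^3+41t^2+34t-152)
  t^4+2t^3-24t^2-32t+128 = (-(1/10)t-61/100)(-10t^3+41t^2+34t-152) + ((441/100)t^2-(1323/50)t+882/25)
  -10t^3+41t^2+34t-152 = (-(1000/441)t-1900/441)((441/100)t^2-(1323/50)t+882/25) + (0)
Last nonzero remainder: (441/100)t^2-(1323/50)t+882/25. Dividing through by 441/100 gives the monic gcd t^2-6t+8.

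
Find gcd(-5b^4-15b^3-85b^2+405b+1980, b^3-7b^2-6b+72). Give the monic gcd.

b^2-b-12

Repeated division with remainder:
  -5b^4-15b^3-85b^2+405b+1980 = (-5b-50)(b^3-7b^2-6b+72) + (-465b^2+465b+5580)
  b^3-7b^2-6b+72 = (-(1/465)b+2/155)(-465b^2+465b+5580) + (0)
Last nonzero remainder: -465b^2+465b+5580. Dividing through by -465 gives the monic gcd b^2-b-12.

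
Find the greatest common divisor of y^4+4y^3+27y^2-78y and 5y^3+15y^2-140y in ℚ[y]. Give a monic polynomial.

Euclidean algorithm in ℚ[y]:
  y^4+4y^3+27y^2-78y = ((1/5)y+1/5)(5y^3+15y^2-140y) + (52y^2-50y)
  5y^3+15y^2-140y = ((5/52)y+515/1352)(52y^2-50y) + (-(81765/676)y)
  52y^2-50y = (-(35152/81765)y+6760/16353)(-(81765/676)y) + (0)
Last nonzero remainder: -(81765/676)y. Dividing through by -81765/676 gives the monic gcd y.

y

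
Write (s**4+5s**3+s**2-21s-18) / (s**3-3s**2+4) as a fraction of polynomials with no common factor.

(s**2+6s+9)/(s-2)

Apply the Euclidean algorithm:
  s**4+5s**3+s**2-21s-18 = (s+8)(s**3-3s**2+4) + (25s**2-25s-50)
  s**3-3s**2+4 = ((1/25)s-2/25)(25s**2-25s-50) + (0)
Last nonzero remainder: 25s**2-25s-50. Dividing through by 25 gives the monic gcd s**2-s-2.
Cancel s**2-s-2 from numerator and denominator to get the reduced form.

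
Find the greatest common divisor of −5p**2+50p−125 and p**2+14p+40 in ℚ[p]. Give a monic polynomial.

By polynomial division,
  −5p**2+50p−125 = (−5)(p**2+14p+40) + (120p+75)
  p**2+14p+40 = ((1/120)p+107/960)(120p+75) + (2025/64)
  120p+75 = ((512/135)p+64/27)(2025/64) + (0)
The last nonzero remainder is the constant 2025/64, so the polynomials are coprime and gcd = 1.

1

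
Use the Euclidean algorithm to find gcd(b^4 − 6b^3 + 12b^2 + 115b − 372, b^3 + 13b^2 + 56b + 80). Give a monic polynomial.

b + 4

By polynomial division,
  b^4 − 6b^3 + 12b^2 + 115b − 372 = (b − 19)(b^3 + 13b^2 + 56b + 80) + (203b^2 + 1099b + 1148)
  b^3 + 13b^2 + 56b + 80 = ((1/203)b + 220/5887)(203b^2 + 1099b + 1148) + ((7800/841)b + 31200/841)
  203b^2 + 1099b + 1148 = ((170723/7800)b + 241367/7800)((7800/841)b + 31200/841) + (0)
Last nonzero remainder: (7800/841)b + 31200/841. Dividing through by 7800/841 gives the monic gcd b + 4.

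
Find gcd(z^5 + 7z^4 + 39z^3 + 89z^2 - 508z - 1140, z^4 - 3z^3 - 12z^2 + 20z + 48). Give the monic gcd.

z^2 - z - 6

Euclidean algorithm in ℚ[z]:
  z^5 + 7z^4 + 39z^3 + 89z^2 - 508z - 1140 = (z + 10)(z^4 - 3z^3 - 12z^2 + 20z + 48) + (81z^3 + 189z^2 - 756z - 1620)
  z^4 - 3z^3 - 12z^2 + 20z + 48 = ((1/81)z - 16/243)(81z^3 + 189z^2 - 756z - 1620) + ((88/9)z^2 - (88/9)z - 176/3)
  81z^3 + 189z^2 - 756z - 1620 = ((729/88)z + 1215/44)((88/9)z^2 - (88/9)z - 176/3) + (0)
Last nonzero remainder: (88/9)z^2 - (88/9)z - 176/3. Dividing through by 88/9 gives the monic gcd z^2 - z - 6.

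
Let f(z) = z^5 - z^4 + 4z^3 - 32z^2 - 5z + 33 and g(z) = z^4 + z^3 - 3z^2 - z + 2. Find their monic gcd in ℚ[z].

Repeated division with remainder:
  z^5 - z^4 + 4z^3 - 32z^2 - 5z + 33 = (z - 2)(z^4 + z^3 - 3z^2 - z + 2) + (9z^3 - 37z^2 - 9z + 37)
  z^4 + z^3 - 3z^2 - z + 2 = ((1/9)z + 46/81)(9z^3 - 37z^2 - 9z + 37) + ((1540/81)z^2 - 1540/81)
  9z^3 - 37z^2 - 9z + 37 = ((729/1540)z - 2997/1540)((1540/81)z^2 - 1540/81) + (0)
Last nonzero remainder: (1540/81)z^2 - 1540/81. Dividing through by 1540/81 gives the monic gcd z^2 - 1.

z^2 - 1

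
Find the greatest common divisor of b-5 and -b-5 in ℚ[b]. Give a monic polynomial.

1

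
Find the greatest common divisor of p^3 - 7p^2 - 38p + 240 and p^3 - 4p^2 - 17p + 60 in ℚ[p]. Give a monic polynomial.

p - 5

By polynomial division,
  p^3 - 7p^2 - 38p + 240 = (p^3 - 4p^2 - 17p + 60) + (-3p^2 - 21p + 180)
  p^3 - 4p^2 - 17p + 60 = (-(1/3)p + 11/3)(-3p^2 - 21p + 180) + (120p - 600)
  -3p^2 - 21p + 180 = (-(1/40)p - 3/10)(120p - 600) + (0)
Last nonzero remainder: 120p - 600. Dividing through by 120 gives the monic gcd p - 5.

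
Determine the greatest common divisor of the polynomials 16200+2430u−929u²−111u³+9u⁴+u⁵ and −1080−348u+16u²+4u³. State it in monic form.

−90+u+u²

Repeated division with remainder:
  u⁵+9u⁴−111u³−929u²+2430u+16200 = ((1/4)u²+(5/4)u−11)(4u³+16u²−348u−1080) + (−48u²−48u+4320)
  4u³+16u²−348u−1080 = (−(1/12)u−1/4)(−48u²−48u+4320) + (0)
Last nonzero remainder: −48u²−48u+4320. Dividing through by −48 gives the monic gcd u²+u−90.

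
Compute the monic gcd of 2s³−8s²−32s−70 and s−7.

Euclidean algorithm in ℚ[s]:
  2s³−8s²−32s−70 = (2s²+6s+10)(s−7) + (0)
The last nonzero remainder s−7 is already monic.

s−7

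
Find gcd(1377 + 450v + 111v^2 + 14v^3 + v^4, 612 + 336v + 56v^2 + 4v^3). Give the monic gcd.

51 + 11v + v^2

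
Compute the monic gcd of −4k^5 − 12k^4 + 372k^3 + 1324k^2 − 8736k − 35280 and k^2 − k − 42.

k^2 − k − 42

By polynomial division,
  −4k^5 − 12k^4 + 372k^3 + 1324k^2 − 8736k − 35280 = (−4k^3 − 16k^2 + 188k + 840)(k^2 − k − 42) + (0)
The last nonzero remainder k^2 − k − 42 is already monic.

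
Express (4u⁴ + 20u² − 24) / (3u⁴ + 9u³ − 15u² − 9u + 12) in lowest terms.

(4u² + 24)/(3u² + 9u − 12)

Apply the Euclidean algorithm:
  4u⁴ + 20u² − 24 = (4/3)(3u⁴ + 9u³ − 15u² − 9u + 12) + (−12u³ + 40u² + 12u − 40)
  3u⁴ + 9u³ − 15u² − 9u + 12 = (−(1/4)u − 19/12)(−12u³ + 40u² + 12u − 40) + ((154/3)u² − 154/3)
  −12u³ + 40u² + 12u − 40 = (−(18/77)u + 60/77)((154/3)u² − 154/3) + (0)
Last nonzero remainder: (154/3)u² − 154/3. Dividing through by 154/3 gives the monic gcd u² − 1.
Cancel u² − 1 from numerator and denominator to get the reduced form.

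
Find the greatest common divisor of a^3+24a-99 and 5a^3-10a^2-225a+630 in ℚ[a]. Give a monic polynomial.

a-3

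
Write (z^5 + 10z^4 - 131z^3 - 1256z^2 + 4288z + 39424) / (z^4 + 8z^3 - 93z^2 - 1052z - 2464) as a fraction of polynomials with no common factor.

(z^3 - 5z^2 - 112z + 704)/(z^2 - 7z - 44)

Repeated division with remainder:
  z^5 + 10z^4 - 131z^3 - 1256z^2 + 4288z + 39424 = (z + 2)(z^4 + 8z^3 - 93z^2 - 1052z - 2464) + (-54z^3 - 18z^2 + 8856z + 44352)
  z^4 + 8z^3 - 93z^2 - 1052z - 2464 = (-(1/54)z - 23/162)(-54z^3 - 18z^2 + 8856z + 44352) + ((616/9)z^2 + (3080/3)z + 34496/9)
  -54z^3 - 18z^2 + 8856z + 44352 = (-(243/308)z + 81/7)((616/9)z^2 + (3080/3)z + 34496/9) + (0)
Last nonzero remainder: (616/9)z^2 + (3080/3)z + 34496/9. Dividing through by 616/9 gives the monic gcd z^2 + 15z + 56.
Cancel z^2 + 15z + 56 from numerator and denominator to get the reduced form.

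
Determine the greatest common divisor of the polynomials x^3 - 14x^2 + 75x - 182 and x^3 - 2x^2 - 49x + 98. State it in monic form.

Repeated division with remainder:
  x^3 - 14x^2 + 75x - 182 = (x^3 - 2x^2 - 49x + 98) + (-12x^2 + 124x - 280)
  x^3 - 2x^2 - 49x + 98 = (-(1/12)x - 25/36)(-12x^2 + 124x - 280) + ((124/9)x - 868/9)
  -12x^2 + 124x - 280 = (-(27/31)x + 90/31)((124/9)x - 868/9) + (0)
Last nonzero remainder: (124/9)x - 868/9. Dividing through by 124/9 gives the monic gcd x - 7.

x - 7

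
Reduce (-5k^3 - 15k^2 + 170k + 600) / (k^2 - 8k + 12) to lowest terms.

(-5k^2 - 45k - 100)/(k - 2)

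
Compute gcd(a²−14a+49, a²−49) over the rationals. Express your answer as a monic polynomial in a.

By polynomial division,
  a²−14a+49 = (a²−49) + (−14a+98)
  a²−49 = (−(1/14)a−1/2)(−14a+98) + (0)
Last nonzero remainder: −14a+98. Dividing through by −14 gives the monic gcd a−7.

a−7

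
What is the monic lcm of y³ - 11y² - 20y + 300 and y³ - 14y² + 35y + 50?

y⁵ - 15y⁴ + 19y³ + 435y² - 1100y - 1500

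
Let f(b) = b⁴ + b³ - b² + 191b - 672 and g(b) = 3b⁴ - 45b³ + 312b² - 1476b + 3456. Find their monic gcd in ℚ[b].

b² - 3b + 32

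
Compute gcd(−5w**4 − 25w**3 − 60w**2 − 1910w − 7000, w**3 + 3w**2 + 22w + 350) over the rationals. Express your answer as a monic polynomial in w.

w + 7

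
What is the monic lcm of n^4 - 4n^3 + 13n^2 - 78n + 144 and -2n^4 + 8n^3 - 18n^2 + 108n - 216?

n^6 - 2n^5 + 17n^4 - 100n^3 + 144n^2 - 648n + 1728

Apply the Euclidean algorithm:
  n^4 - 4n^3 + 13n^2 - 78n + 144 = (-1/2)(-2n^4 + 8n^3 - 18n^2 + 108n - 216) + (4n^2 - 24n + 36)
  -2n^4 + 8n^3 - 18n^2 + 108n - 216 = (-(1/2)n^2 - n - 6)(4n^2 - 24n + 36) + (0)
Last nonzero remainder: 4n^2 - 24n + 36. Dividing through by 4 gives the monic gcd n^2 - 6n + 9.
Then lcm(f, g) = f·g / gcd(f, g); expanding and making the result monic gives the answer.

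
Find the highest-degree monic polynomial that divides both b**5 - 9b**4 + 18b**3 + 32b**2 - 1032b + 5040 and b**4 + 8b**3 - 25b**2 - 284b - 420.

Apply the Euclidean algorithm:
  b**5 - 9b**4 + 18b**3 + 32b**2 - 1032b + 5040 = (b - 17)(b**4 + 8b**3 - 25b**2 - 284b - 420) + (179b**3 - 109b**2 - 5440b - 2100)
  b**4 + 8b**3 - 25b**2 - 284b - 420 = ((1/179)b + 1541/32041)(179b**3 - 109b**2 - 5440b - 2100) + ((340704/32041)b**2 - (340704/32041)b - 10221120/32041)
  179b**3 - 109b**2 - 5440b - 2100 = ((5735339/340704)b + 160205/24336)((340704/32041)b**2 - (340704/32041)b - 10221120/32041) + (0)
Last nonzero remainder: (340704/32041)b**2 - (340704/32041)b - 10221120/32041. Dividing through by 340704/32041 gives the monic gcd b**2 - b - 30.

b**2 - b - 30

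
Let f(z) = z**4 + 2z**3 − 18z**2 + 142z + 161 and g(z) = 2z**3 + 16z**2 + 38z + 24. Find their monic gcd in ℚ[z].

z + 1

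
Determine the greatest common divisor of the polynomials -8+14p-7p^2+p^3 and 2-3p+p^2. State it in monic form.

2-3p+p^2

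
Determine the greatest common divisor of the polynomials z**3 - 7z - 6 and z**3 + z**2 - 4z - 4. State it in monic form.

z**2 + 3z + 2

Euclidean algorithm in ℚ[z]:
  z**3 - 7z - 6 = (z**3 + z**2 - 4z - 4) + (-z**2 - 3z - 2)
  z**3 + z**2 - 4z - 4 = (-z + 2)(-z**2 - 3z - 2) + (0)
Last nonzero remainder: -z**2 - 3z - 2. Dividing through by -1 gives the monic gcd z**2 + 3z + 2.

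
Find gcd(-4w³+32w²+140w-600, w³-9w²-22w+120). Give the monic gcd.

w²-13w+30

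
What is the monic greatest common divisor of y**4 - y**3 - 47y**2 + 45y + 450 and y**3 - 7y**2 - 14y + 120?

Euclidean algorithm in ℚ[y]:
  y**4 - y**3 - 47y**2 + 45y + 450 = (y + 6)(y**3 - 7y**2 - 14y + 120) + (9y**2 + 9y - 270)
  y**3 - 7y**2 - 14y + 120 = ((1/9)y - 8/9)(9y**2 + 9y - 270) + (24y - 120)
  9y**2 + 9y - 270 = ((3/8)y + 9/4)(24y - 120) + (0)
Last nonzero remainder: 24y - 120. Dividing through by 24 gives the monic gcd y - 5.

y - 5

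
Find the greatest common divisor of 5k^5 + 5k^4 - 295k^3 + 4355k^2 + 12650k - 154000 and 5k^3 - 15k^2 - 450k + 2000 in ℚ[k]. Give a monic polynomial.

k^2 + 5k - 50

By polynomial division,
  5k^5 + 5k^4 - 295k^3 + 4355k^2 + 12650k - 154000 = (k^2 + 4k + 43)(5k^3 - 15k^2 - 450k + 2000) + (4800k^2 + 24000k - 240000)
  5k^3 - 15k^2 - 450k + 2000 = ((1/960)k - 1/120)(4800k^2 + 24000k - 240000) + (0)
Last nonzero remainder: 4800k^2 + 24000k - 240000. Dividing through by 4800 gives the monic gcd k^2 + 5k - 50.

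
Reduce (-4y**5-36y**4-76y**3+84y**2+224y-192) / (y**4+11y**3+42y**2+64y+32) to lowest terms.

By polynomial division,
  -4y**5-36y**4-76y**3+84y**2+224y-192 = (-4y+8)(y**4+11y**3+42y**2+64y+32) + (4y**3+4y**2-160y-448)
  y**4+11y**3+42y**2+64y+32 = ((1/4)y+5/2)(4y**3+4y**2-160y-448) + (72y**2+576y+1152)
  4y**3+4y**2-160y-448 = ((1/18)y-7/18)(72y**2+576y+1152) + (0)
Last nonzero remainder: 72y**2+576y+1152. Dividing through by 72 gives the monic gcd y**2+8y+16.
Cancel y**2+8y+16 from numerator and denominator to get the reduced form.

(-4y**3-4y**2+20y-12)/(y**2+3y+2)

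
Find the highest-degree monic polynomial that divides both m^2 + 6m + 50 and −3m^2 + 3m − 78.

Apply the Euclidean algorithm:
  m^2 + 6m + 50 = (−1/3)(−3m^2 + 3m − 78) + (7m + 24)
  −3m^2 + 3m − 78 = (−(3/7)m + 93/49)(7m + 24) + (−6054/49)
  7m + 24 = (−(343/6054)m − 196/1009)(−6054/49) + (0)
The last nonzero remainder is the constant −6054/49, so the polynomials are coprime and gcd = 1.

1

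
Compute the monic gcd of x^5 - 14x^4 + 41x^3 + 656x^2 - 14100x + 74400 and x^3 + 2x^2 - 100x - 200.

x^2 - 100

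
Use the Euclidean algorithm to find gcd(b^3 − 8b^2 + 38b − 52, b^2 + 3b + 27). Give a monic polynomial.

Repeated division with remainder:
  b^3 − 8b^2 + 38b − 52 = (b − 11)(b^2 + 3b + 27) + (44b + 245)
  b^2 + 3b + 27 = ((1/44)b − 113/1936)(44b + 245) + (79957/1936)
  44b + 245 = ((85184/79957)b + 474320/79957)(79957/1936) + (0)
The last nonzero remainder is the constant 79957/1936, so the polynomials are coprime and gcd = 1.

1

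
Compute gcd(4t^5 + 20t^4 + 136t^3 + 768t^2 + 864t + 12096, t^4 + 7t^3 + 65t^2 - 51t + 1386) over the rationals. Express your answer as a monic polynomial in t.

Apply the Euclidean algorithm:
  4t^5 + 20t^4 + 136t^3 + 768t^2 + 864t + 12096 = (4t - 8)(t^4 + 7t^3 + 65t^2 - 51t + 1386) + (-68t^3 + 1492t^2 - 5088t + 23184)
  t^4 + 7t^3 + 65t^2 - 51t + 1386 = (-(1/68)t - 123/289)(-68t^3 + 1492t^2 - 5088t + 23184) + ((180677/289)t^2 - (542031/289)t + 3252186/289)
  -68t^3 + 1492t^2 - 5088t + 23184 = (-(19652/180677)t + 53176/25811)((180677/289)t^2 - (542031/289)t + 3252186/289) + (0)
Last nonzero remainder: (180677/289)t^2 - (542031/289)t + 3252186/289. Dividing through by 180677/289 gives the monic gcd t^2 - 3t + 18.

t^2 - 3t + 18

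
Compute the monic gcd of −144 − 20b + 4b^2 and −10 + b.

1

By polynomial division,
  4b^2 − 20b − 144 = (4b + 20)(b − 10) + (56)
  b − 10 = ((1/56)b − 5/28)(56) + (0)
The last nonzero remainder is the constant 56, so the polynomials are coprime and gcd = 1.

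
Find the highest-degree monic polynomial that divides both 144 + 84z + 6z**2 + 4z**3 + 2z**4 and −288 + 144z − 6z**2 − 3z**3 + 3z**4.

Euclidean algorithm in ℚ[z]:
  2z**4 + 4z**3 + 6z**2 + 84z + 144 = (2/3)(3z**4 − 3z**3 − 6z**2 + 144z − 288) + (6z**3 + 10z**2 − 12z + 336)
  3z**4 − 3z**3 − 6z**2 + 144z − 288 = ((1/2)z − 4/3)(6z**3 + 10z**2 − 12z + 336) + ((40/3)z**2 − 40z + 160)
  6z**3 + 10z**2 − 12z + 336 = ((9/20)z + 21/10)((40/3)z**2 − 40z + 160) + (0)
Last nonzero remainder: (40/3)z**2 − 40z + 160. Dividing through by 40/3 gives the monic gcd z**2 − 3z + 12.

12 − 3z + z**2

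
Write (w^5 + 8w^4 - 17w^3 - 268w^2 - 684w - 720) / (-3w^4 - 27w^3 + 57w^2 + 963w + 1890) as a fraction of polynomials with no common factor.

Euclidean algorithm in ℚ[w]:
  w^5 + 8w^4 - 17w^3 - 268w^2 - 684w - 720 = (-(1/3)w + 1/3)(-3w^4 - 27w^3 + 57w^2 + 963w + 1890) + (11w^3 + 34w^2 - 375w - 1350)
  -3w^4 - 27w^3 + 57w^2 + 963w + 1890 = (-(3/11)w - 195/121)(11w^3 + 34w^2 - 375w - 1350) + ((1152/121)w^2 - (1152/121)w - 34560/121)
  11w^3 + 34w^2 - 375w - 1350 = ((1331/1152)w + 605/128)((1152/121)w^2 - (1152/121)w - 34560/121) + (0)
Last nonzero remainder: (1152/121)w^2 - (1152/121)w - 34560/121. Dividing through by 1152/121 gives the monic gcd w^2 - w - 30.
Cancel w^2 - w - 30 from numerator and denominator to get the reduced form.

(-w^3 - 9w^2 - 22w - 24)/(3w^2 + 30w + 63)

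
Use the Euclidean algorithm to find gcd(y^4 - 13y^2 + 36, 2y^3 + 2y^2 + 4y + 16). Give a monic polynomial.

y + 2

Repeated division with remainder:
  y^4 - 13y^2 + 36 = ((1/2)y - 1/2)(2y^3 + 2y^2 + 4y + 16) + (-14y^2 - 6y + 44)
  2y^3 + 2y^2 + 4y + 16 = (-(1/7)y - 4/49)(-14y^2 - 6y + 44) + ((480/49)y + 960/49)
  -14y^2 - 6y + 44 = (-(343/240)y + 539/240)((480/49)y + 960/49) + (0)
Last nonzero remainder: (480/49)y + 960/49. Dividing through by 480/49 gives the monic gcd y + 2.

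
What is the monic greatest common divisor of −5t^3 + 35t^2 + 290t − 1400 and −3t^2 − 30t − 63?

t + 7

Repeated division with remainder:
  −5t^3 + 35t^2 + 290t − 1400 = ((5/3)t − 85/3)(−3t^2 − 30t − 63) + (−455t − 3185)
  −3t^2 − 30t − 63 = ((3/455)t + 9/455)(−455t − 3185) + (0)
Last nonzero remainder: −455t − 3185. Dividing through by −455 gives the monic gcd t + 7.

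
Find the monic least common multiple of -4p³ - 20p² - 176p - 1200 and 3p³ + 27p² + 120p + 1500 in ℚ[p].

p⁴ + 15p³ + 94p² + 740p + 3000

Euclidean algorithm in ℚ[p]:
  -4p³ - 20p² - 176p - 1200 = (-4/3)(3p³ + 27p² + 120p + 1500) + (16p² - 16p + 800)
  3p³ + 27p² + 120p + 1500 = ((3/16)p + 15/8)(16p² - 16p + 800) + (0)
Last nonzero remainder: 16p² - 16p + 800. Dividing through by 16 gives the monic gcd p² - p + 50.
Then lcm(f, g) = f·g / gcd(f, g); expanding and making the result monic gives the answer.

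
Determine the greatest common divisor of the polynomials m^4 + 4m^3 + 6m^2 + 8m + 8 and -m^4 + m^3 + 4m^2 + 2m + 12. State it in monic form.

m^3 + 2m^2 + 2m + 4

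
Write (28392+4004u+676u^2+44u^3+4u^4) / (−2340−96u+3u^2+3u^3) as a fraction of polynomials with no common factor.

(364+4u^2)/(−30+3u)

Repeated division with remainder:
  4u^4+44u^3+676u^2+4004u+28392 = ((4/3)u+40/3)(3u^3+3u^2−96u−2340) + (764u^2+8404u+59592)
  3u^3+3u^2−96u−2340 = ((3/764)u−15/382)(764u^2+8404u+59592) + (0)
Last nonzero remainder: 764u^2+8404u+59592. Dividing through by 764 gives the monic gcd u^2+11u+78.
Cancel u^2+11u+78 from numerator and denominator to get the reduced form.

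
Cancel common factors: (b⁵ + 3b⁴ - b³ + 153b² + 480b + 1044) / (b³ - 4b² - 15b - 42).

By polynomial division,
  b⁵ + 3b⁴ - b³ + 153b² + 480b + 1044 = (b² + 7b + 42)(b³ - 4b² - 15b - 42) + (468b² + 1404b + 2808)
  b³ - 4b² - 15b - 42 = ((1/468)b - 7/468)(468b² + 1404b + 2808) + (0)
Last nonzero remainder: 468b² + 1404b + 2808. Dividing through by 468 gives the monic gcd b² + 3b + 6.
Cancel b² + 3b + 6 from numerator and denominator to get the reduced form.

(b³ - 7b + 174)/(b - 7)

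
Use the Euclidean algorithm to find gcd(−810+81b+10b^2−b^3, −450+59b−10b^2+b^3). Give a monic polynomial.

−9+b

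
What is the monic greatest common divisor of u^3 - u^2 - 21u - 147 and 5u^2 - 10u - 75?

1

Repeated division with remainder:
  u^3 - u^2 - 21u - 147 = ((1/5)u + 1/5)(5u^2 - 10u - 75) + (-4u - 132)
  5u^2 - 10u - 75 = (-(5/4)u + 175/4)(-4u - 132) + (5700)
  -4u - 132 = (-(1/1425)u - 11/475)(5700) + (0)
The last nonzero remainder is the constant 5700, so the polynomials are coprime and gcd = 1.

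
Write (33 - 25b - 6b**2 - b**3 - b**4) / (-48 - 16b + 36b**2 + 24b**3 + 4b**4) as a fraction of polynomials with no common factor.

By polynomial division,
  -b**4 - b**3 - 6b**2 - 25b + 33 = (-1/4)(4b**4 + 24b**3 + 36b**2 - 16b - 48) + (5b**3 + 3b**2 - 29b + 21)
  4b**4 + 24b**3 + 36b**2 - 16b - 48 = ((4/5)b + 108/25)(5b**3 + 3b**2 - 29b + 21) + ((1156/25)b**2 + (2312/25)b - 3468/25)
  5b**3 + 3b**2 - 29b + 21 = ((125/1156)b - 175/1156)((1156/25)b**2 + (2312/25)b - 3468/25) + (0)
Last nonzero remainder: (1156/25)b**2 + (2312/25)b - 3468/25. Dividing through by 1156/25 gives the monic gcd b**2 + 2b - 3.
Cancel b**2 + 2b - 3 from numerator and denominator to get the reduced form.

(-11 + b - b**2)/(16 + 16b + 4b**2)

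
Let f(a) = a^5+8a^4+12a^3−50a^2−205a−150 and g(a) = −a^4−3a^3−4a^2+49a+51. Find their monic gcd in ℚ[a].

Apply the Euclidean algorithm:
  a^5+8a^4+12a^3−50a^2−205a−150 = (−a−5)(−a^4−3a^3−4a^2+49a+51) + (−7a^3−21a^2+91a+105)
  −a^4−3a^3−4a^2+49a+51 = ((1/7)a)(−7a^3−21a^2+91a+105) + (−17a^2+34a+51)
  −7a^3−21a^2+91a+105 = ((7/17)a+35/17)(−17a^2+34a+51) + (0)
Last nonzero remainder: −17a^2+34a+51. Dividing through by −17 gives the monic gcd a^2−2a−3.

a^2−2a−3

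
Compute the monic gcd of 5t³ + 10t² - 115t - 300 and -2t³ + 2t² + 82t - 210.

t - 5

Repeated division with remainder:
  5t³ + 10t² - 115t - 300 = (-5/2)(-2t³ + 2t² + 82t - 210) + (15t² + 90t - 825)
  -2t³ + 2t² + 82t - 210 = (-(2/15)t + 14/15)(15t² + 90t - 825) + (-112t + 560)
  15t² + 90t - 825 = (-(15/112)t - 165/112)(-112t + 560) + (0)
Last nonzero remainder: -112t + 560. Dividing through by -112 gives the monic gcd t - 5.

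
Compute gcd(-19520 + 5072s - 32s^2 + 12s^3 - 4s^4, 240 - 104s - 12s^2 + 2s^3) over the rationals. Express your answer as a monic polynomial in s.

By polynomial division,
  -4s^4 + 12s^3 - 32s^2 + 5072s - 19520 = (-2s - 6)(2s^3 - 12s^2 - 104s + 240) + (-312s^2 + 4928s - 18080)
  2s^3 - 12s^2 - 104s + 240 = (-(1/156)s - 191/3042)(-312s^2 + 4928s - 18080) + ((136160/1521)s - 1361600/1521)
  -312s^2 + 4928s - 18080 = (-(59319/17020)s + 171873/8510)((136160/1521)s - 1361600/1521) + (0)
Last nonzero remainder: (136160/1521)s - 1361600/1521. Dividing through by 136160/1521 gives the monic gcd s - 10.

-10 + s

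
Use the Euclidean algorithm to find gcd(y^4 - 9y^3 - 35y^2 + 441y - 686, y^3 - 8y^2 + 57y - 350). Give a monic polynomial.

y - 7

Euclidean algorithm in ℚ[y]:
  y^4 - 9y^3 - 35y^2 + 441y - 686 = (y - 1)(y^3 - 8y^2 + 57y - 350) + (-100y^2 + 848y - 1036)
  y^3 - 8y^2 + 57y - 350 = (-(1/100)y - 3/625)(-100y^2 + 848y - 1036) + ((31694/625)y - 221858/625)
  -100y^2 + 848y - 1036 = (-(31250/15847)y + 46250/15847)((31694/625)y - 221858/625) + (0)
Last nonzero remainder: (31694/625)y - 221858/625. Dividing through by 31694/625 gives the monic gcd y - 7.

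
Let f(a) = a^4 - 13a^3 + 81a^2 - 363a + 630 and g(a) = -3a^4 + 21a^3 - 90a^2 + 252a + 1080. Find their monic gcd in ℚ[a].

Euclidean algorithm in ℚ[a]:
  a^4 - 13a^3 + 81a^2 - 363a + 630 = (-1/3)(-3a^4 + 21a^3 - 90a^2 + 252a + 1080) + (-6a^3 + 51a^2 - 279a + 990)
  -3a^4 + 21a^3 - 90a^2 + 252a + 1080 = ((1/2)a + 3/4)(-6a^3 + 51a^2 - 279a + 990) + ((45/4)a^2 - (135/4)a + 675/2)
  -6a^3 + 51a^2 - 279a + 990 = (-(8/15)a + 44/15)((45/4)a^2 - (135/4)a + 675/2) + (0)
Last nonzero remainder: (45/4)a^2 - (135/4)a + 675/2. Dividing through by 45/4 gives the monic gcd a^2 - 3a + 30.

a^2 - 3a + 30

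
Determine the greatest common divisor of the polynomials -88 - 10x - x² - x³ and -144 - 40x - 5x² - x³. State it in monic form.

4 + x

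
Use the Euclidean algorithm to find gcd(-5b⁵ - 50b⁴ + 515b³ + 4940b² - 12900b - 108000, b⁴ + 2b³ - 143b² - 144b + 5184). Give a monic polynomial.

Apply the Euclidean algorithm:
  -5b⁵ - 50b⁴ + 515b³ + 4940b² - 12900b - 108000 = (-5b - 40)(b⁴ + 2b³ - 143b² - 144b + 5184) + (-120b³ - 1500b² + 7260b + 99360)
  b⁴ + 2b³ - 143b² - 144b + 5184 = (-(1/120)b + 7/80)(-120b³ - 1500b² + 7260b + 99360) + ((195/4)b² + (195/4)b - 3510)
  -120b³ - 1500b² + 7260b + 99360 = (-(32/13)b - 368/13)((195/4)b² + (195/4)b - 3510) + (0)
Last nonzero remainder: (195/4)b² + (195/4)b - 3510. Dividing through by 195/4 gives the monic gcd b² + b - 72.

b² + b - 72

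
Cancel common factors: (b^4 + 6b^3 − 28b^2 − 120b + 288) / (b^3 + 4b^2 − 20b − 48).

(b^2 + 4b − 12)/(b + 2)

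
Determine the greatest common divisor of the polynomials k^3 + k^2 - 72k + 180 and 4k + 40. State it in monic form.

k + 10

Repeated division with remainder:
  k^3 + k^2 - 72k + 180 = ((1/4)k^2 - (9/4)k + 9/2)(4k + 40) + (0)
Last nonzero remainder: 4k + 40. Dividing through by 4 gives the monic gcd k + 10.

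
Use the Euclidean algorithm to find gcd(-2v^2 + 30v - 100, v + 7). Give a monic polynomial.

Repeated division with remainder:
  -2v^2 + 30v - 100 = (-2v + 44)(v + 7) + (-408)
  v + 7 = (-(1/408)v - 7/408)(-408) + (0)
The last nonzero remainder is the constant -408, so the polynomials are coprime and gcd = 1.

1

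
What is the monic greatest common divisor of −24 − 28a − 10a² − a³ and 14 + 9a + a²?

Apply the Euclidean algorithm:
  −a³ − 10a² − 28a − 24 = (−a − 1)(a² + 9a + 14) + (−5a − 10)
  a² + 9a + 14 = (−(1/5)a − 7/5)(−5a − 10) + (0)
Last nonzero remainder: −5a − 10. Dividing through by −5 gives the monic gcd a + 2.

2 + a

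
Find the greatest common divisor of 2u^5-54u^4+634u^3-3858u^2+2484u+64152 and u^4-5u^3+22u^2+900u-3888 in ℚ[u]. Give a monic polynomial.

Euclidean algorithm in ℚ[u]:
  2u^5-54u^4+634u^3-3858u^2+2484u+64152 = (2u-44)(u^4-5u^3+22u^2+900u-3888) + (370u^3-4690u^2+49860u-106920)
  u^4-5u^3+22u^2+900u-3888 = ((1/370)u+142/6845)(370u^3-4690u^2+49860u-106920) + (-(21168/1369)u^2+(211680/1369)u-2286144/1369)
  370u^3-4690u^2+49860u-106920 = (-(253265/10584)u+75295/1176)(-(21168/1369)u^2+(211680/1369)u-2286144/1369) + (0)
Last nonzero remainder: -(21168/1369)u^2+(211680/1369)u-2286144/1369. Dividing through by -21168/1369 gives the monic gcd u^2-10u+108.

u^2-10u+108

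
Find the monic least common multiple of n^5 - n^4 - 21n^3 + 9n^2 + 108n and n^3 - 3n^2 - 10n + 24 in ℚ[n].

n^6 - 3n^5 - 19n^4 + 51n^3 + 90n^2 - 216n

Apply the Euclidean algorithm:
  n^5 - n^4 - 21n^3 + 9n^2 + 108n = (n^2 + 2n - 5)(n^3 - 3n^2 - 10n + 24) + (-10n^2 + 10n + 120)
  n^3 - 3n^2 - 10n + 24 = (-(1/10)n + 1/5)(-10n^2 + 10n + 120) + (0)
Last nonzero remainder: -10n^2 + 10n + 120. Dividing through by -10 gives the monic gcd n^2 - n - 12.
Then lcm(f, g) = f·g / gcd(f, g); expanding and making the result monic gives the answer.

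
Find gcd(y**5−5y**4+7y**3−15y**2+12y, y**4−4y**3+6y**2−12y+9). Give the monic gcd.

y**3−y**2+3y−3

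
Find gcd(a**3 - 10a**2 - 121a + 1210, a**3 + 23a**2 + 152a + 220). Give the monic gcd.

a + 11

By polynomial division,
  a**3 - 10a**2 - 121a + 1210 = (a**3 + 23a**2 + 152a + 220) + (-33a**2 - 273a + 990)
  a**3 + 23a**2 + 152a + 220 = (-(1/33)a - 54/121)(-33a**2 - 273a + 990) + ((7280/121)a + 7280/11)
  -33a**2 - 273a + 990 = (-(3993/7280)a + 1089/728)((7280/121)a + 7280/11) + (0)
Last nonzero remainder: (7280/121)a + 7280/11. Dividing through by 7280/121 gives the monic gcd a + 11.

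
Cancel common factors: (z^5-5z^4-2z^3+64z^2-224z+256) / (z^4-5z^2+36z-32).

(z^2-6z+8)/(z-1)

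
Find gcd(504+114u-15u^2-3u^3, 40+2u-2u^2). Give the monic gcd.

4+u

Apply the Euclidean algorithm:
  -3u^3-15u^2+114u+504 = ((3/2)u+9)(-2u^2+2u+40) + (36u+144)
  -2u^2+2u+40 = (-(1/18)u+5/18)(36u+144) + (0)
Last nonzero remainder: 36u+144. Dividing through by 36 gives the monic gcd u+4.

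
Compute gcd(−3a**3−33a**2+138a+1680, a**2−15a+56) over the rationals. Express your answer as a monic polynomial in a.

a−7

Repeated division with remainder:
  −3a**3−33a**2+138a+1680 = (−3a−78)(a**2−15a+56) + (−864a+6048)
  a**2−15a+56 = (−(1/864)a+1/108)(−864a+6048) + (0)
Last nonzero remainder: −864a+6048. Dividing through by −864 gives the monic gcd a−7.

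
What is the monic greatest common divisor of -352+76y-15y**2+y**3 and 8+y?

1

By polynomial division,
  y**3-15y**2+76y-352 = (y**2-23y+260)(y+8) + (-2432)
  y+8 = (-(1/2432)y-1/304)(-2432) + (0)
The last nonzero remainder is the constant -2432, so the polynomials are coprime and gcd = 1.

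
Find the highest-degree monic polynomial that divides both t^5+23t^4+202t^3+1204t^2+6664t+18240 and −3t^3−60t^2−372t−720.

Euclidean algorithm in ℚ[t]:
  t^5+23t^4+202t^3+1204t^2+6664t+18240 = (−(1/3)t^2−t−6)(−3t^3−60t^2−372t−720) + (232t^2+3712t+13920)
  −3t^3−60t^2−372t−720 = (−(3/232)t−3/58)(232t^2+3712t+13920) + (0)
Last nonzero remainder: 232t^2+3712t+13920. Dividing through by 232 gives the monic gcd t^2+16t+60.

t^2+16t+60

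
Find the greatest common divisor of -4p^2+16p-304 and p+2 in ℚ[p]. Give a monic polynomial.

By polynomial division,
  -4p^2+16p-304 = (-4p+24)(p+2) + (-352)
  p+2 = (-(1/352)p-1/176)(-352) + (0)
The last nonzero remainder is the constant -352, so the polynomials are coprime and gcd = 1.

1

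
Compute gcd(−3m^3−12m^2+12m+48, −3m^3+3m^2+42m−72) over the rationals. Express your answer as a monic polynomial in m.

m^2+2m−8

Euclidean algorithm in ℚ[m]:
  −3m^3−12m^2+12m+48 = (−3m^3+3m^2+42m−72) + (−15m^2−30m+120)
  −3m^3+3m^2+42m−72 = ((1/5)m−3/5)(−15m^2−30m+120) + (0)
Last nonzero remainder: −15m^2−30m+120. Dividing through by −15 gives the monic gcd m^2+2m−8.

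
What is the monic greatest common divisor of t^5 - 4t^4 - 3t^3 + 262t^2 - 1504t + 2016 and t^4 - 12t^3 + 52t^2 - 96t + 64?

By polynomial division,
  t^5 - 4t^4 - 3t^3 + 262t^2 - 1504t + 2016 = (t + 8)(t^4 - 12t^3 + 52t^2 - 96t + 64) + (41t^3 - 58t^2 - 800t + 1504)
  t^4 - 12t^3 + 52t^2 - 96t + 64 = ((1/41)t - 434/1681)(41t^3 - 58t^2 - 800t + 1504) + ((95040/1681)t^2 - (570240/1681)t + 760320/1681)
  41t^3 - 58t^2 - 800t + 1504 = ((68921/95040)t + 79007/23760)((95040/1681)t^2 - (570240/1681)t + 760320/1681) + (0)
Last nonzero remainder: (95040/1681)t^2 - (570240/1681)t + 760320/1681. Dividing through by 95040/1681 gives the monic gcd t^2 - 6t + 8.

t^2 - 6t + 8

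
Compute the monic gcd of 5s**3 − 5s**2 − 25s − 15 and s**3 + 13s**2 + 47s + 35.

Repeated division with remainder:
  5s**3 − 5s**2 − 25s − 15 = (5)(s**3 + 13s**2 + 47s + 35) + (−70s**2 − 260s − 190)
  s**3 + 13s**2 + 47s + 35 = (−(1/70)s − 13/98)(−70s**2 − 260s − 190) + ((480/49)s + 480/49)
  −70s**2 − 260s − 190 = (−(343/48)s − 931/48)((480/49)s + 480/49) + (0)
Last nonzero remainder: (480/49)s + 480/49. Dividing through by 480/49 gives the monic gcd s + 1.

s + 1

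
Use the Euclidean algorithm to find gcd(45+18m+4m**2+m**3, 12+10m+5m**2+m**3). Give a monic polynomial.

Euclidean algorithm in ℚ[m]:
  m**3+4m**2+18m+45 = (m**3+5m**2+10m+12) + (−m**2+8m+33)
  m**3+5m**2+10m+12 = (−m−13)(−m**2+8m+33) + (147m+441)
  −m**2+8m+33 = (−(1/147)m+11/147)(147m+441) + (0)
Last nonzero remainder: 147m+441. Dividing through by 147 gives the monic gcd m+3.

3+m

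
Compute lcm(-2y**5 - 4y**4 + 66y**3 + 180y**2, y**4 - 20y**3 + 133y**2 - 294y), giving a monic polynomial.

Apply the Euclidean algorithm:
  -2y**5 - 4y**4 + 66y**3 + 180y**2 = (-2y - 44)(y**4 - 20y**3 + 133y**2 - 294y) + (-548y**3 + 5444y**2 - 12936y)
  y**4 - 20y**3 + 133y**2 - 294y = (-(1/548)y + 1379/75076)(-548y**3 + 5444y**2 - 12936y) + ((176400/18769)y**2 - (1058400/18769)y)
  -548y**3 + 5444y**2 - 12936y = (-(2571353/44100)y + 206459/900)((176400/18769)y**2 - (1058400/18769)y) + (0)
Last nonzero remainder: (176400/18769)y**2 - (1058400/18769)y. Dividing through by 176400/18769 gives the monic gcd y**2 - 6y.
Then lcm(f, g) = f·g / gcd(f, g); expanding and making the result monic gives the answer.

y**7 - 12y**6 - 12y**5 + 470y**4 - 357y**3 - 4410y**2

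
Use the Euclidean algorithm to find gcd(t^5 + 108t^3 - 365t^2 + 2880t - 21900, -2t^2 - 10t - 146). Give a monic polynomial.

t^2 + 5t + 73

Apply the Euclidean algorithm:
  t^5 + 108t^3 - 365t^2 + 2880t - 21900 = (-(1/2)t^3 + (5/2)t^2 - 30t + 150)(-2t^2 - 10t - 146) + (0)
Last nonzero remainder: -2t^2 - 10t - 146. Dividing through by -2 gives the monic gcd t^2 + 5t + 73.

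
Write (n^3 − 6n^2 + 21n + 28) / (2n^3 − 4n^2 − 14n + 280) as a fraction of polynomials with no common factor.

(n + 1)/(2n + 10)

By polynomial division,
  n^3 − 6n^2 + 21n + 28 = (1/2)(2n^3 − 4n^2 − 14n + 280) + (−4n^2 + 28n − 112)
  2n^3 − 4n^2 − 14n + 280 = (−(1/2)n − 5/2)(−4n^2 + 28n − 112) + (0)
Last nonzero remainder: −4n^2 + 28n − 112. Dividing through by −4 gives the monic gcd n^2 − 7n + 28.
Cancel n^2 − 7n + 28 from numerator and denominator to get the reduced form.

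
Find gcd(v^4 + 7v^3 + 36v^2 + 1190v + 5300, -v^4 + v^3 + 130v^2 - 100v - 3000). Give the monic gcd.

v^2 + 15v + 50

By polynomial division,
  v^4 + 7v^3 + 36v^2 + 1190v + 5300 = (-1)(-v^4 + v^3 + 130v^2 - 100v - 3000) + (8v^3 + 166v^2 + 1090v + 2300)
  -v^4 + v^3 + 130v^2 - 100v - 3000 = (-(1/8)v + 87/32)(8v^3 + 166v^2 + 1090v + 2300) + (-(2961/16)v^2 - (44415/16)v - 74025/8)
  8v^3 + 166v^2 + 1090v + 2300 = (-(128/2961)v - 736/2961)(-(2961/16)v^2 - (44415/16)v - 74025/8) + (0)
Last nonzero remainder: -(2961/16)v^2 - (44415/16)v - 74025/8. Dividing through by -2961/16 gives the monic gcd v^2 + 15v + 50.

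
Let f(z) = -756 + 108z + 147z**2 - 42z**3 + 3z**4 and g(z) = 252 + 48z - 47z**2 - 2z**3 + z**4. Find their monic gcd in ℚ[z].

By polynomial division,
  3z**4 - 42z**3 + 147z**2 + 108z - 756 = (3)(z**4 - 2z**3 - 47z**2 + 48z + 252) + (-36z**3 + 288z**2 - 36z - 1512)
  z**4 - 2z**3 - 47z**2 + 48z + 252 = (-(1/36)z - 1/6)(-36z**3 + 288z**2 - 36z - 1512) + (0)
Last nonzero remainder: -36z**3 + 288z**2 - 36z - 1512. Dividing through by -36 gives the monic gcd z**3 - 8z**2 + z + 42.

42 + z - 8z**2 + z**3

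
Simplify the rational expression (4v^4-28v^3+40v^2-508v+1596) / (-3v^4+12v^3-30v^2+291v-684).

Apply the Euclidean algorithm:
  4v^4-28v^3+40v^2-508v+1596 = (-4/3)(-3v^4+12v^3-30v^2+291v-684) + (-12v^3-120v+684)
  -3v^4+12v^3-30v^2+291v-684 = ((1/4)v-1)(-12v^3-120v+684) + (0)
Last nonzero remainder: -12v^3-120v+684. Dividing through by -12 gives the monic gcd v^3+10v-57.
Cancel v^3+10v-57 from numerator and denominator to get the reduced form.

(-4v+28)/(3v-12)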